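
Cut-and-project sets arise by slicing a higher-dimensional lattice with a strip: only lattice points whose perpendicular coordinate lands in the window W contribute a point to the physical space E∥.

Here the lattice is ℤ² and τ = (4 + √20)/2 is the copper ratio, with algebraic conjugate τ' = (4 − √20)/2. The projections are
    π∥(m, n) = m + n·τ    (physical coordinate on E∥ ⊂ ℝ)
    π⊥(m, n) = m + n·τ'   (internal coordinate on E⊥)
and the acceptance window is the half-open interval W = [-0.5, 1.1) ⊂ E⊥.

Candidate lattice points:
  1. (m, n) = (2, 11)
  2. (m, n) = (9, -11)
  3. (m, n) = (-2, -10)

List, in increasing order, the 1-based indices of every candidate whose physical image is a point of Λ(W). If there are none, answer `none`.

τ' = (4−√20)/2 ≈ -0.236068.
candidate 1: (m,n)=(2,11) → π∥ = 2+11·τ ≈ 48.596748, π⊥ = 2+11·τ' ≈ -0.596748 ∉ [-0.5, 1.1) ⇒ out
candidate 2: (m,n)=(9,-11) → π∥ = 9-11·τ ≈ -37.596748, π⊥ = 9-11·τ' ≈ 11.596748 ∉ [-0.5, 1.1) ⇒ out
candidate 3: (m,n)=(-2,-10) → π∥ = -2-10·τ ≈ -44.360680, π⊥ = -2-10·τ' ≈ 0.360680 ∈ [-0.5, 1.1) ⇒ IN Λ

3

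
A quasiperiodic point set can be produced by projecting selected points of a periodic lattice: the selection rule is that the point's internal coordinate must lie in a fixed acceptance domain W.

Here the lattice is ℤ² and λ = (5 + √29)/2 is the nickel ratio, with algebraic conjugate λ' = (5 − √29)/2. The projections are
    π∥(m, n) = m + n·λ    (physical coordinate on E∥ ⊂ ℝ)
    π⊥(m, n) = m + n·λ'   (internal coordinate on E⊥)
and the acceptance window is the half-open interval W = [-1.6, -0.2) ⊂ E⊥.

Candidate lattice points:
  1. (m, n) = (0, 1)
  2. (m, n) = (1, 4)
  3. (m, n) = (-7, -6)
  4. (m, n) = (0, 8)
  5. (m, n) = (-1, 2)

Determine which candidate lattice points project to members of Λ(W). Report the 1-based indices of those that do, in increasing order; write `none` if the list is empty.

4, 5

Numerically λ ≈ 5.192582 and λ' = −1/λ ≈ -0.192582.
candidate 1: (m,n)=(0,1) → π∥ = 0+1·λ ≈ 5.192582, π⊥ = 0+1·λ' ≈ -0.192582 ∉ [-1.6, -0.2) ⇒ out
candidate 2: (m,n)=(1,4) → π∥ = 1+4·λ ≈ 21.770330, π⊥ = 1+4·λ' ≈ 0.229670 ∉ [-1.6, -0.2) ⇒ out
candidate 3: (m,n)=(-7,-6) → π∥ = -7-6·λ ≈ -38.155494, π⊥ = -7-6·λ' ≈ -5.844506 ∉ [-1.6, -0.2) ⇒ out
candidate 4: (m,n)=(0,8) → π∥ = 0+8·λ ≈ 41.540659, π⊥ = 0+8·λ' ≈ -1.540659 ∈ [-1.6, -0.2) ⇒ IN Λ
candidate 5: (m,n)=(-1,2) → π∥ = -1+2·λ ≈ 9.385165, π⊥ = -1+2·λ' ≈ -1.385165 ∈ [-1.6, -0.2) ⇒ IN Λ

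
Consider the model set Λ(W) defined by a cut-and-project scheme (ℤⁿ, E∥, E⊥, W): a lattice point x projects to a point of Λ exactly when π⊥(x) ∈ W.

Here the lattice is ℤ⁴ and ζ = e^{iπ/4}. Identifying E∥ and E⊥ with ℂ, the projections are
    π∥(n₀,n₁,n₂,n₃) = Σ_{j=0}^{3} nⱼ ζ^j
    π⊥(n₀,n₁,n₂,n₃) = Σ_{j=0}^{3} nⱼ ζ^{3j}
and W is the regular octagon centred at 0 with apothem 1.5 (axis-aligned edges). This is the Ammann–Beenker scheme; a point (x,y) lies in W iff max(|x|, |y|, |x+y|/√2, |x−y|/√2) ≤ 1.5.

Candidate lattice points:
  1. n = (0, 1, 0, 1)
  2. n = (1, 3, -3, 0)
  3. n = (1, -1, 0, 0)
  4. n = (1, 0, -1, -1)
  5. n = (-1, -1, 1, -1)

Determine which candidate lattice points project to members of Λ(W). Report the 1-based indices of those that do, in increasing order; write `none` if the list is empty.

1, 4

With ζ = e^{iπ/4} the internal vectors are ζ^0,ζ^3,ζ^6,ζ^9.
#1 (0, 1, 0, 1): internal (0.0000, 1.4142); octagon support 1.4142 vs apothem 1.5 → ∈ W
#2 (1, 3, -3, 0): internal (-1.1213, 5.1213); octagon support 5.1213 vs apothem 1.5 → ∉ W
#3 (1, -1, 0, 0): internal (1.7071, -0.7071); octagon support 1.7071 vs apothem 1.5 → ∉ W
#4 (1, 0, -1, -1): internal (0.2929, 0.2929); octagon support 0.4142 vs apothem 1.5 → ∈ W
#5 (-1, -1, 1, -1): internal (-1.0000, -2.4142); octagon support 2.4142 vs apothem 1.5 → ∉ W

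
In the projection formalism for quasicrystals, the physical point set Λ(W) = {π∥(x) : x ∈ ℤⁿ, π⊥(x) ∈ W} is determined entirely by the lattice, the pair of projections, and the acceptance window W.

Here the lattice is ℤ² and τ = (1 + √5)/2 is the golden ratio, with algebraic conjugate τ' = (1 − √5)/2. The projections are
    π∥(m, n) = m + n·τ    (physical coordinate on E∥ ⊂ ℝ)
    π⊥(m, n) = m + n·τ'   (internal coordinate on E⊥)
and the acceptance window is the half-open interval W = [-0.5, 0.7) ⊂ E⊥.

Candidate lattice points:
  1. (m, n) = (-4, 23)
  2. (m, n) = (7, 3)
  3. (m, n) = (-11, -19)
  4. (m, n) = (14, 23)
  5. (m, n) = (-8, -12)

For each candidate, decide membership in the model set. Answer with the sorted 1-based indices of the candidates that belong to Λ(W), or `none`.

τ' = (1−√5)/2 ≈ -0.618034.
[1] lift (-4,23): star map gives -18.214782; window check -0.5 ≤ -18.214782 < 0.7 is false → out
[2] lift (7,3): star map gives 5.145898; window check -0.5 ≤ 5.145898 < 0.7 is false → out
[3] lift (-11,-19): star map gives 0.742646; window check -0.5 ≤ 0.742646 < 0.7 is false → out
[4] lift (14,23): star map gives -0.214782; window check -0.5 ≤ -0.214782 < 0.7 is true → IN Λ
[5] lift (-8,-12): star map gives -0.583592; window check -0.5 ≤ -0.583592 < 0.7 is false → out

4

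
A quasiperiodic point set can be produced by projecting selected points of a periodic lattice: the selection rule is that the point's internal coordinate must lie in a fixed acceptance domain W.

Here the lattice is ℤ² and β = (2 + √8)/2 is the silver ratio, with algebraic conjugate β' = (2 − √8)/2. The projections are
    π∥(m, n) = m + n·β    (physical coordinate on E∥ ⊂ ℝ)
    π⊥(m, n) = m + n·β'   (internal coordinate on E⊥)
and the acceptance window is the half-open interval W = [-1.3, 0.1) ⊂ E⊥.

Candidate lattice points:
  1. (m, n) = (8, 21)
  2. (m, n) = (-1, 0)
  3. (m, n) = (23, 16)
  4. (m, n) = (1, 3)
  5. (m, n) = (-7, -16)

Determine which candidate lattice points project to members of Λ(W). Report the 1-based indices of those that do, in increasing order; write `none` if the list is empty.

1, 2, 4, 5

Compute β' = (2−√8)/2 = -0.414214, so π⊥(m,n) = m -0.414214·n.
candidate 1: (m,n)=(8,21) → π∥ = 8+21·β ≈ 58.698485, π⊥ = 8+21·β' ≈ -0.698485 ∈ [-1.3, 0.1) ⇒ IN Λ
candidate 2: (m,n)=(-1,0) → π∥ = -1+0·β ≈ -1.000000, π⊥ = -1+0·β' ≈ -1.000000 ∈ [-1.3, 0.1) ⇒ IN Λ
candidate 3: (m,n)=(23,16) → π∥ = 23+16·β ≈ 61.627417, π⊥ = 23+16·β' ≈ 16.372583 ∉ [-1.3, 0.1) ⇒ out
candidate 4: (m,n)=(1,3) → π∥ = 1+3·β ≈ 8.242641, π⊥ = 1+3·β' ≈ -0.242641 ∈ [-1.3, 0.1) ⇒ IN Λ
candidate 5: (m,n)=(-7,-16) → π∥ = -7-16·β ≈ -45.627417, π⊥ = -7-16·β' ≈ -0.372583 ∈ [-1.3, 0.1) ⇒ IN Λ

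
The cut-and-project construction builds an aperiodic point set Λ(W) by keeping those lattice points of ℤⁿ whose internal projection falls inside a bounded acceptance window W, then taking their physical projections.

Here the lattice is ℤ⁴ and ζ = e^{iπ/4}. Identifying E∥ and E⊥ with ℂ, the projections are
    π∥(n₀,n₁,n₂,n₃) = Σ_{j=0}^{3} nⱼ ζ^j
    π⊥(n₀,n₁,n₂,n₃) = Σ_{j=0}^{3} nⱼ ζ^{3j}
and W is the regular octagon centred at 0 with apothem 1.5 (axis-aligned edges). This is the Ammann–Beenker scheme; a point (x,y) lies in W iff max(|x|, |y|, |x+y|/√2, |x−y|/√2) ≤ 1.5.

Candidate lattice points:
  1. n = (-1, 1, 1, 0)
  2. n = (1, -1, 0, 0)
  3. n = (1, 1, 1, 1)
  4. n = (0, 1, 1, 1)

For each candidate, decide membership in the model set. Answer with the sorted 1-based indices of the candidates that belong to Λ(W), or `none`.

Internal map: ζ^{3j} for j=0..3 gives (1,0), (−√2/2,√2/2), (0,−1), (√2/2,√2/2).
candidate 1: n = (-1, 1, 1, 0) → π⊥ ≈ (-1.70711, -0.29289); max(|x|,|y|,|x±y|/√2) = 1.70711 > 1.5 ⇒ ∉ W
candidate 2: n = (1, -1, 0, 0) → π⊥ ≈ (+1.70711, -0.70711); max(|x|,|y|,|x±y|/√2) = 1.70711 > 1.5 ⇒ ∉ W
candidate 3: n = (1, 1, 1, 1) → π⊥ ≈ (+1.00000, +0.41421); max(|x|,|y|,|x±y|/√2) = 1.00000 ≤ 1.5 ⇒ ∈ W
candidate 4: n = (0, 1, 1, 1) → π⊥ ≈ (+0.00000, +0.41421); max(|x|,|y|,|x±y|/√2) = 0.41421 ≤ 1.5 ⇒ ∈ W

3, 4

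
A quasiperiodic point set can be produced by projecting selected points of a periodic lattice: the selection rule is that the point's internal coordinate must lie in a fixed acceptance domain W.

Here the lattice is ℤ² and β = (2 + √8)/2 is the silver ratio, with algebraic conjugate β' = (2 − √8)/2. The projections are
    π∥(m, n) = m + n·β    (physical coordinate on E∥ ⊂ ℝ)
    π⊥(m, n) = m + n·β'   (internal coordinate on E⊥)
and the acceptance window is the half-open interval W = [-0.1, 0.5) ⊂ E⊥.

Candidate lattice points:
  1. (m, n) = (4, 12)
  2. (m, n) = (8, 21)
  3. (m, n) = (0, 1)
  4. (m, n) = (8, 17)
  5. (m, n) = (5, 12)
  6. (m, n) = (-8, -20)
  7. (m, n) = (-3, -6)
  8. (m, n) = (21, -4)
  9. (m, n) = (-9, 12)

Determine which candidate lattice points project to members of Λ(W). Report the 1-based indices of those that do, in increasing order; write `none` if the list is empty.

Compute β' = (2−√8)/2 = -0.414214, so π⊥(m,n) = m -0.414214·n.
candidate 1: (m,n)=(4,12) → π∥ = 4+12·β ≈ 32.970563, π⊥ = 4+12·β' ≈ -0.970563 ∉ [-0.1, 0.5) ⇒ out
candidate 2: (m,n)=(8,21) → π∥ = 8+21·β ≈ 58.698485, π⊥ = 8+21·β' ≈ -0.698485 ∉ [-0.1, 0.5) ⇒ out
candidate 3: (m,n)=(0,1) → π∥ = 0+1·β ≈ 2.414214, π⊥ = 0+1·β' ≈ -0.414214 ∉ [-0.1, 0.5) ⇒ out
candidate 4: (m,n)=(8,17) → π∥ = 8+17·β ≈ 49.041631, π⊥ = 8+17·β' ≈ 0.958369 ∉ [-0.1, 0.5) ⇒ out
candidate 5: (m,n)=(5,12) → π∥ = 5+12·β ≈ 33.970563, π⊥ = 5+12·β' ≈ 0.029437 ∈ [-0.1, 0.5) ⇒ IN Λ
candidate 6: (m,n)=(-8,-20) → π∥ = -8-20·β ≈ -56.284271, π⊥ = -8-20·β' ≈ 0.284271 ∈ [-0.1, 0.5) ⇒ IN Λ
candidate 7: (m,n)=(-3,-6) → π∥ = -3-6·β ≈ -17.485281, π⊥ = -3-6·β' ≈ -0.514719 ∉ [-0.1, 0.5) ⇒ out
candidate 8: (m,n)=(21,-4) → π∥ = 21-4·β ≈ 11.343146, π⊥ = 21-4·β' ≈ 22.656854 ∉ [-0.1, 0.5) ⇒ out
candidate 9: (m,n)=(-9,12) → π∥ = -9+12·β ≈ 19.970563, π⊥ = -9+12·β' ≈ -13.970563 ∉ [-0.1, 0.5) ⇒ out

5, 6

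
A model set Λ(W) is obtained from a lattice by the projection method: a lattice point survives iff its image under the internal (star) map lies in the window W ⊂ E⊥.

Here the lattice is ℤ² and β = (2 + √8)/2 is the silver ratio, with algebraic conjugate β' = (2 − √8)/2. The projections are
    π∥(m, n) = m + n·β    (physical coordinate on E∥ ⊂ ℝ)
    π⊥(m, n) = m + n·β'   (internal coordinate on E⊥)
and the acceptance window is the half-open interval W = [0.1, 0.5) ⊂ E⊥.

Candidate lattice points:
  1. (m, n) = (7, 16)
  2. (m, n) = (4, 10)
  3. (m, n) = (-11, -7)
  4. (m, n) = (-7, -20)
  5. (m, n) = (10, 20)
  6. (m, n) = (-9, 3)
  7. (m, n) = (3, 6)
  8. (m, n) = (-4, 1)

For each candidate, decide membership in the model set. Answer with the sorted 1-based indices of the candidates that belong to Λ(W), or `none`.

β' = (2−√8)/2 ≈ -0.414214.
#1 (7,16): internal coord 7 + (16)·β' = +0.372583; +0.372583 ∈ [0.1, 0.5) → IN Λ
#2 (4,10): internal coord 4 + (10)·β' = -0.142136; -0.142136 ∉ [0.1, 0.5) → out
#3 (-11,-7): internal coord -11 + (-7)·β' = -8.100505; -8.100505 ∉ [0.1, 0.5) → out
#4 (-7,-20): internal coord -7 + (-20)·β' = +1.284271; +1.284271 ∉ [0.1, 0.5) → out
#5 (10,20): internal coord 10 + (20)·β' = +1.715729; +1.715729 ∉ [0.1, 0.5) → out
#6 (-9,3): internal coord -9 + (3)·β' = -10.242641; -10.242641 ∉ [0.1, 0.5) → out
#7 (3,6): internal coord 3 + (6)·β' = +0.514719; +0.514719 ∉ [0.1, 0.5) → out
#8 (-4,1): internal coord -4 + (1)·β' = -4.414214; -4.414214 ∉ [0.1, 0.5) → out

1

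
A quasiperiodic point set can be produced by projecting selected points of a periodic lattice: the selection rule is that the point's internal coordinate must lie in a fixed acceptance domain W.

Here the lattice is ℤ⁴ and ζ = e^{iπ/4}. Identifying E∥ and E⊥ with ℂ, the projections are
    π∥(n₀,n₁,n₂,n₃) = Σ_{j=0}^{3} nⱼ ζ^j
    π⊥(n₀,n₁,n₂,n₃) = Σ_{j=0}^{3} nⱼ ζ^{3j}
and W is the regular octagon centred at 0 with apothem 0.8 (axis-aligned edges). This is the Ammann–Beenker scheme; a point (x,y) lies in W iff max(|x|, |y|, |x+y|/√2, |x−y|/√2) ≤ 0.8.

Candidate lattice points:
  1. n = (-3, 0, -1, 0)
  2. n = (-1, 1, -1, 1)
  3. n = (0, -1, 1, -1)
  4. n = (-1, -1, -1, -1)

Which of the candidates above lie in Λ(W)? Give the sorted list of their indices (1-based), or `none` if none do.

none

π⊥(n) = n₀ + n₁ζ³ + n₂ζ⁶ + n₃ζ⁹ where ζ = e^{iπ/4}.
candidate 1: n = (-3, 0, -1, 0) → π⊥ ≈ (-3.000000, +1.000000); max(|x|,|y|,|x±y|/√2) = 3.000000 > 0.8 ⇒ ∉ W
candidate 2: n = (-1, 1, -1, 1) → π⊥ ≈ (-1.000000, +2.414214); max(|x|,|y|,|x±y|/√2) = 2.414214 > 0.8 ⇒ ∉ W
candidate 3: n = (0, -1, 1, -1) → π⊥ ≈ (+0.000000, -2.414214); max(|x|,|y|,|x±y|/√2) = 2.414214 > 0.8 ⇒ ∉ W
candidate 4: n = (-1, -1, -1, -1) → π⊥ ≈ (-1.000000, -0.414214); max(|x|,|y|,|x±y|/√2) = 1.000000 > 0.8 ⇒ ∉ W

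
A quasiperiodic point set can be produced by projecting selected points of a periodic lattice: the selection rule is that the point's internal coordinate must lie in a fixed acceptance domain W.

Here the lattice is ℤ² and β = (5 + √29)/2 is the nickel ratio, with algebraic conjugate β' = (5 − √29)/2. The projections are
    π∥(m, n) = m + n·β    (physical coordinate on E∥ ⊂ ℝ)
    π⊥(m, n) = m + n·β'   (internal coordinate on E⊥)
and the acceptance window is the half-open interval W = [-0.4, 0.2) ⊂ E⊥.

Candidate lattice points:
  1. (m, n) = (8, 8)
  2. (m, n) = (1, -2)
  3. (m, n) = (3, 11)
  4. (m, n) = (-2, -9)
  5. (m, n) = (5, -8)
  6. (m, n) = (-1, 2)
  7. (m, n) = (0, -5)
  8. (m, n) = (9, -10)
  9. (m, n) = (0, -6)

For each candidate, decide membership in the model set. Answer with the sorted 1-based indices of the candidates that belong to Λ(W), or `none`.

Compute β' = (5−√29)/2 = -0.1926, so π⊥(m,n) = m -0.1926·n.
[1] lift (8,8): star map gives 6.4593; window check -0.4 ≤ 6.4593 < 0.2 is false → out
[2] lift (1,-2): star map gives 1.3852; window check -0.4 ≤ 1.3852 < 0.2 is false → out
[3] lift (3,11): star map gives 0.8816; window check -0.4 ≤ 0.8816 < 0.2 is false → out
[4] lift (-2,-9): star map gives -0.2668; window check -0.4 ≤ -0.2668 < 0.2 is true → IN Λ
[5] lift (5,-8): star map gives 6.5407; window check -0.4 ≤ 6.5407 < 0.2 is false → out
[6] lift (-1,2): star map gives -1.3852; window check -0.4 ≤ -1.3852 < 0.2 is false → out
[7] lift (0,-5): star map gives 0.9629; window check -0.4 ≤ 0.9629 < 0.2 is false → out
[8] lift (9,-10): star map gives 10.9258; window check -0.4 ≤ 10.9258 < 0.2 is false → out
[9] lift (0,-6): star map gives 1.1555; window check -0.4 ≤ 1.1555 < 0.2 is false → out

4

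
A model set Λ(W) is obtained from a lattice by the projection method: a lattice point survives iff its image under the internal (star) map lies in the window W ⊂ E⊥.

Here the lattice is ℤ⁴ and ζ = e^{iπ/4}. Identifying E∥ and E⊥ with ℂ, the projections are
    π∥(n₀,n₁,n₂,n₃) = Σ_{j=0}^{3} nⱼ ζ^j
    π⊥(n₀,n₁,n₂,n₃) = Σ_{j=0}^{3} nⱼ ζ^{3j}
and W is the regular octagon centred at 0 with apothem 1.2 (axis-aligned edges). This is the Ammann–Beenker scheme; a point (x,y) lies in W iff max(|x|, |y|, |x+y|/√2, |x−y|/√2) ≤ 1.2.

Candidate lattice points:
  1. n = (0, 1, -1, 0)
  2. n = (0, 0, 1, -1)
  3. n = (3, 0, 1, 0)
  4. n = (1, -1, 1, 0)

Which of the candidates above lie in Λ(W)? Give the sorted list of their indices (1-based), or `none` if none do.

none

Internal map: ζ^{3j} for j=0..3 gives (1,0), (−√2/2,√2/2), (0,−1), (√2/2,√2/2).
#1 (0, 1, -1, 0): internal (-0.707107, 1.707107); octagon support 1.707107 vs apothem 1.2 → ∉ W
#2 (0, 0, 1, -1): internal (-0.707107, -1.707107); octagon support 1.707107 vs apothem 1.2 → ∉ W
#3 (3, 0, 1, 0): internal (3.000000, -1.000000); octagon support 3.000000 vs apothem 1.2 → ∉ W
#4 (1, -1, 1, 0): internal (1.707107, -1.707107); octagon support 2.414214 vs apothem 1.2 → ∉ W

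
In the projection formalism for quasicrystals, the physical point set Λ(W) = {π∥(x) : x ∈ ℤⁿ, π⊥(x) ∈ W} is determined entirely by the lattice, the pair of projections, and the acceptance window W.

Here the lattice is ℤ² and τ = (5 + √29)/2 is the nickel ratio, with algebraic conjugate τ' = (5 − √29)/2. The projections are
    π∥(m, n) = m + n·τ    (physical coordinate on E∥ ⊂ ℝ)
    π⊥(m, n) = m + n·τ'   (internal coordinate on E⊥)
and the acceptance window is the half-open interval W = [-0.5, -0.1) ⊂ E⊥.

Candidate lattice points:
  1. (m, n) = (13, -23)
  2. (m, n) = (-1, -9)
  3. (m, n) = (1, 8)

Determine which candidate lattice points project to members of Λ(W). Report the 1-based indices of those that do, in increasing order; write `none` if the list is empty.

τ' = (5−√29)/2 ≈ -0.1926.
[1] lift (13,-23): star map gives 17.4294; window check -0.5 ≤ 17.4294 < -0.1 is false → out
[2] lift (-1,-9): star map gives 0.7332; window check -0.5 ≤ 0.7332 < -0.1 is false → out
[3] lift (1,8): star map gives -0.5407; window check -0.5 ≤ -0.5407 < -0.1 is false → out

none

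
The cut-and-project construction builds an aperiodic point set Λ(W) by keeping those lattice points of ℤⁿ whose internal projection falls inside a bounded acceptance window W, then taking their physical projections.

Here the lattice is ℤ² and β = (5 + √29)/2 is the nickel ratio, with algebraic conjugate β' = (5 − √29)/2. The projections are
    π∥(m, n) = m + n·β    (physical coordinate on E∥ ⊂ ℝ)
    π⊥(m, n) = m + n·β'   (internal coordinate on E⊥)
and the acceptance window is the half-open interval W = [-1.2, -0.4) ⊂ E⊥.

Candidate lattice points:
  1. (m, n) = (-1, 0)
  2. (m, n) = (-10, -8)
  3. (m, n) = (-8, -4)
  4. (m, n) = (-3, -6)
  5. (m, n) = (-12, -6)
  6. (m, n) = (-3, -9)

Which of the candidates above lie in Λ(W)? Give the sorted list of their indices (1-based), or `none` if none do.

1

β' = (5−√29)/2 ≈ -0.192582.
[1] lift (-1,0): star map gives -1.000000; window check -1.2 ≤ -1.000000 < -0.4 is true → IN Λ
[2] lift (-10,-8): star map gives -8.459341; window check -1.2 ≤ -8.459341 < -0.4 is false → out
[3] lift (-8,-4): star map gives -7.229670; window check -1.2 ≤ -7.229670 < -0.4 is false → out
[4] lift (-3,-6): star map gives -1.844506; window check -1.2 ≤ -1.844506 < -0.4 is false → out
[5] lift (-12,-6): star map gives -10.844506; window check -1.2 ≤ -10.844506 < -0.4 is false → out
[6] lift (-3,-9): star map gives -1.266758; window check -1.2 ≤ -1.266758 < -0.4 is false → out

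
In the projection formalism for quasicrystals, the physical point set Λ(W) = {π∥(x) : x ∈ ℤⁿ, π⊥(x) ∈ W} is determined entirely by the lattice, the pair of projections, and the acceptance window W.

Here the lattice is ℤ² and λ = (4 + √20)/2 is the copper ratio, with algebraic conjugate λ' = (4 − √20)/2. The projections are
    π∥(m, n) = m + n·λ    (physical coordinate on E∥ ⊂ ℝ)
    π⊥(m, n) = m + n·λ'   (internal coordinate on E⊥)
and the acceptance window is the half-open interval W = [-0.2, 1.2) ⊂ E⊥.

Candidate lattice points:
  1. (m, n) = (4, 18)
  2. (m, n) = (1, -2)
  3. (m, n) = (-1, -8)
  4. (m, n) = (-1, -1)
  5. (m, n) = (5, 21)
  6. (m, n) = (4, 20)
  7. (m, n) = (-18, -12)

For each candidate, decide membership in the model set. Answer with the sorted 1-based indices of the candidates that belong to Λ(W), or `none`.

Numerically λ ≈ 4.2361 and λ' = −1/λ ≈ -0.2361.
#1 (4,18): internal coord 4 + (18)·λ' = -0.2492; -0.2492 ∉ [-0.2, 1.2) → out
#2 (1,-2): internal coord 1 + (-2)·λ' = +1.4721; +1.4721 ∉ [-0.2, 1.2) → out
#3 (-1,-8): internal coord -1 + (-8)·λ' = +0.8885; +0.8885 ∈ [-0.2, 1.2) → IN Λ
#4 (-1,-1): internal coord -1 + (-1)·λ' = -0.7639; -0.7639 ∉ [-0.2, 1.2) → out
#5 (5,21): internal coord 5 + (21)·λ' = +0.0426; +0.0426 ∈ [-0.2, 1.2) → IN Λ
#6 (4,20): internal coord 4 + (20)·λ' = -0.7214; -0.7214 ∉ [-0.2, 1.2) → out
#7 (-18,-12): internal coord -18 + (-12)·λ' = -15.1672; -15.1672 ∉ [-0.2, 1.2) → out

3, 5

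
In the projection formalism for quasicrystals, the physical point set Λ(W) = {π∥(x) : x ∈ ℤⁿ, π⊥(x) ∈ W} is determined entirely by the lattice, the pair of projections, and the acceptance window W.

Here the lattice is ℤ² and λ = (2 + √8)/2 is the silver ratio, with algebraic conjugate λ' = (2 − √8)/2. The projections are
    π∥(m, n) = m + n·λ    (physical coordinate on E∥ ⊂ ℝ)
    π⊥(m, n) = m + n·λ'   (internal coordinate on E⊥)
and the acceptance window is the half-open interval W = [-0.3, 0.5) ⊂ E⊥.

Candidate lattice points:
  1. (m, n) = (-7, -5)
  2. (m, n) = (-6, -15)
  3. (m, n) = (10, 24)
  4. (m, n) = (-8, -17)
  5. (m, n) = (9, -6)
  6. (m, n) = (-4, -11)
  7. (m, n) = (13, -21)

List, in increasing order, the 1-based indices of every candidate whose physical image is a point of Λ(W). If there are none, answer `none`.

Compute λ' = (2−√8)/2 = -0.4142, so π⊥(m,n) = m -0.4142·n.
#1 (-7,-5): internal coord -7 + (-5)·λ' = -4.9289; -4.9289 ∉ [-0.3, 0.5) → out
#2 (-6,-15): internal coord -6 + (-15)·λ' = +0.2132; +0.2132 ∈ [-0.3, 0.5) → IN Λ
#3 (10,24): internal coord 10 + (24)·λ' = +0.0589; +0.0589 ∈ [-0.3, 0.5) → IN Λ
#4 (-8,-17): internal coord -8 + (-17)·λ' = -0.9584; -0.9584 ∉ [-0.3, 0.5) → out
#5 (9,-6): internal coord 9 + (-6)·λ' = +11.4853; +11.4853 ∉ [-0.3, 0.5) → out
#6 (-4,-11): internal coord -4 + (-11)·λ' = +0.5563; +0.5563 ∉ [-0.3, 0.5) → out
#7 (13,-21): internal coord 13 + (-21)·λ' = +21.6985; +21.6985 ∉ [-0.3, 0.5) → out

2, 3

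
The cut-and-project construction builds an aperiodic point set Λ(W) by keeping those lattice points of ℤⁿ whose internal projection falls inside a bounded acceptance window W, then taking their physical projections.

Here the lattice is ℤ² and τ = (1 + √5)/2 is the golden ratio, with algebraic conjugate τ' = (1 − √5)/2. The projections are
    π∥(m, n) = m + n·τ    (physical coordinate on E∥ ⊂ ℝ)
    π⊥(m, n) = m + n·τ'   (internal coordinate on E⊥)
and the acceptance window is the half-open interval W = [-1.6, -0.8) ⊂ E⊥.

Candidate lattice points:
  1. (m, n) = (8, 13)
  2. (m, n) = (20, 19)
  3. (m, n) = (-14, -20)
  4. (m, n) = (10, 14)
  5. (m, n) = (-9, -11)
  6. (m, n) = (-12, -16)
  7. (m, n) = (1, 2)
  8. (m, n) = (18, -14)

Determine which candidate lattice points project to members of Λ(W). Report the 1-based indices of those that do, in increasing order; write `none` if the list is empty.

none

Numerically τ ≈ 1.61803 and τ' = −1/τ ≈ -0.61803.
candidate 1: (m,n)=(8,13) → π∥ = 8+13·τ ≈ 29.03444, π⊥ = 8+13·τ' ≈ -0.03444 ∉ [-1.6, -0.8) ⇒ out
candidate 2: (m,n)=(20,19) → π∥ = 20+19·τ ≈ 50.74265, π⊥ = 20+19·τ' ≈ 8.25735 ∉ [-1.6, -0.8) ⇒ out
candidate 3: (m,n)=(-14,-20) → π∥ = -14-20·τ ≈ -46.36068, π⊥ = -14-20·τ' ≈ -1.63932 ∉ [-1.6, -0.8) ⇒ out
candidate 4: (m,n)=(10,14) → π∥ = 10+14·τ ≈ 32.65248, π⊥ = 10+14·τ' ≈ 1.34752 ∉ [-1.6, -0.8) ⇒ out
candidate 5: (m,n)=(-9,-11) → π∥ = -9-11·τ ≈ -26.79837, π⊥ = -9-11·τ' ≈ -2.20163 ∉ [-1.6, -0.8) ⇒ out
candidate 6: (m,n)=(-12,-16) → π∥ = -12-16·τ ≈ -37.88854, π⊥ = -12-16·τ' ≈ -2.11146 ∉ [-1.6, -0.8) ⇒ out
candidate 7: (m,n)=(1,2) → π∥ = 1+2·τ ≈ 4.23607, π⊥ = 1+2·τ' ≈ -0.23607 ∉ [-1.6, -0.8) ⇒ out
candidate 8: (m,n)=(18,-14) → π∥ = 18-14·τ ≈ -4.65248, π⊥ = 18-14·τ' ≈ 26.65248 ∉ [-1.6, -0.8) ⇒ out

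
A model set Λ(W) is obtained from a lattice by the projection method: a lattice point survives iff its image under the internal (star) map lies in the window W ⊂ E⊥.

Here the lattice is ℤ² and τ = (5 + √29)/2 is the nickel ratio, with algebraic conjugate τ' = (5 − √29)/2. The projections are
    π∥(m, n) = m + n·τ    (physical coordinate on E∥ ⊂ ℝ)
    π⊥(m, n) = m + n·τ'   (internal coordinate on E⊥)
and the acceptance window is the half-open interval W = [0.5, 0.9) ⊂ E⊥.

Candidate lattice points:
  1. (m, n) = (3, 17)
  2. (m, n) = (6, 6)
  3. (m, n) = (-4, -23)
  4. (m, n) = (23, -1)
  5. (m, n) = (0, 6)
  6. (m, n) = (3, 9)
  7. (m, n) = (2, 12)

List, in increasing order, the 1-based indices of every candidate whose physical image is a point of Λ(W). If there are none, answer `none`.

none

Compute τ' = (5−√29)/2 = -0.192582, so π⊥(m,n) = m -0.192582·n.
candidate 1: (m,n)=(3,17) → π∥ = 3+17·τ ≈ 91.273901, π⊥ = 3+17·τ' ≈ -0.273901 ∉ [0.5, 0.9) ⇒ out
candidate 2: (m,n)=(6,6) → π∥ = 6+6·τ ≈ 37.155494, π⊥ = 6+6·τ' ≈ 4.844506 ∉ [0.5, 0.9) ⇒ out
candidate 3: (m,n)=(-4,-23) → π∥ = -4-23·τ ≈ -123.429395, π⊥ = -4-23·τ' ≈ 0.429395 ∉ [0.5, 0.9) ⇒ out
candidate 4: (m,n)=(23,-1) → π∥ = 23-1·τ ≈ 17.807418, π⊥ = 23-1·τ' ≈ 23.192582 ∉ [0.5, 0.9) ⇒ out
candidate 5: (m,n)=(0,6) → π∥ = 0+6·τ ≈ 31.155494, π⊥ = 0+6·τ' ≈ -1.155494 ∉ [0.5, 0.9) ⇒ out
candidate 6: (m,n)=(3,9) → π∥ = 3+9·τ ≈ 49.733242, π⊥ = 3+9·τ' ≈ 1.266758 ∉ [0.5, 0.9) ⇒ out
candidate 7: (m,n)=(2,12) → π∥ = 2+12·τ ≈ 64.310989, π⊥ = 2+12·τ' ≈ -0.310989 ∉ [0.5, 0.9) ⇒ out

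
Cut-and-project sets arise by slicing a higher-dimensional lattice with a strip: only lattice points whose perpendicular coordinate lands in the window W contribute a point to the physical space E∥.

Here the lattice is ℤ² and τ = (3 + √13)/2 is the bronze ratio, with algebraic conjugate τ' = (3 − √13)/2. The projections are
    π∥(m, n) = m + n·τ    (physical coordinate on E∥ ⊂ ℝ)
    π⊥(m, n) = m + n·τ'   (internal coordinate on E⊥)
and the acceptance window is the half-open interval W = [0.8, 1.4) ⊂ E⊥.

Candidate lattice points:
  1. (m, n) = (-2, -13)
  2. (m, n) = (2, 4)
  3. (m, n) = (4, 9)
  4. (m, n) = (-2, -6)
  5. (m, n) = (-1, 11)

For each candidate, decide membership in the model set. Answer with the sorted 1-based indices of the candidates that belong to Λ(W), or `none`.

3

Compute τ' = (3−√13)/2 = -0.3028, so π⊥(m,n) = m -0.3028·n.
[1] lift (-2,-13): star map gives 1.9361; window check 0.8 ≤ 1.9361 < 1.4 is false → out
[2] lift (2,4): star map gives 0.7889; window check 0.8 ≤ 0.7889 < 1.4 is false → out
[3] lift (4,9): star map gives 1.2750; window check 0.8 ≤ 1.2750 < 1.4 is true → IN Λ
[4] lift (-2,-6): star map gives -0.1833; window check 0.8 ≤ -0.1833 < 1.4 is false → out
[5] lift (-1,11): star map gives -4.3305; window check 0.8 ≤ -4.3305 < 1.4 is false → out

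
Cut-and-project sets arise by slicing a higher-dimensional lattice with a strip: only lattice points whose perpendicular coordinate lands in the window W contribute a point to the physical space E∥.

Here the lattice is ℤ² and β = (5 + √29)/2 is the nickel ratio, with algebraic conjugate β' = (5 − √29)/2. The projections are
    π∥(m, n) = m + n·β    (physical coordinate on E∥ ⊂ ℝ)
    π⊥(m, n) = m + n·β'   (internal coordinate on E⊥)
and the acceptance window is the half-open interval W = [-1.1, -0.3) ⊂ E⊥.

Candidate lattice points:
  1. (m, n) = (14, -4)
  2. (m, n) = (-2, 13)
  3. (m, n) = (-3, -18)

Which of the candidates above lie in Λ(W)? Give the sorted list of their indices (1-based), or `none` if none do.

none

Numerically β ≈ 5.1926 and β' = −1/β ≈ -0.1926.
[1] lift (14,-4): star map gives 14.7703; window check -1.1 ≤ 14.7703 < -0.3 is false → out
[2] lift (-2,13): star map gives -4.5036; window check -1.1 ≤ -4.5036 < -0.3 is false → out
[3] lift (-3,-18): star map gives 0.4665; window check -1.1 ≤ 0.4665 < -0.3 is false → out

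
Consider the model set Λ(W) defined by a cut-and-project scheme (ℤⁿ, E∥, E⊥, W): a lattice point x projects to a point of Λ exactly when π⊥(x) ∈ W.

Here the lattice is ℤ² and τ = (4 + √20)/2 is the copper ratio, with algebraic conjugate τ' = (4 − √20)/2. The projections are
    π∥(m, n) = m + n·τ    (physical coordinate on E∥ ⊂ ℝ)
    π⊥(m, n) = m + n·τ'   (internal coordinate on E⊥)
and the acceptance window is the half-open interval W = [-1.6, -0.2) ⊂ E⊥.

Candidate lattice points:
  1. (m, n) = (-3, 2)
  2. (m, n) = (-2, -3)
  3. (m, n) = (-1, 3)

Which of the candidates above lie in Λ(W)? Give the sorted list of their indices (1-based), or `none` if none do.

Numerically τ ≈ 4.2361 and τ' = −1/τ ≈ -0.2361.
candidate 1: (m,n)=(-3,2) → π∥ = -3+2·τ ≈ 5.4721, π⊥ = -3+2·τ' ≈ -3.4721 ∉ [-1.6, -0.2) ⇒ out
candidate 2: (m,n)=(-2,-3) → π∥ = -2-3·τ ≈ -14.7082, π⊥ = -2-3·τ' ≈ -1.2918 ∈ [-1.6, -0.2) ⇒ IN Λ
candidate 3: (m,n)=(-1,3) → π∥ = -1+3·τ ≈ 11.7082, π⊥ = -1+3·τ' ≈ -1.7082 ∉ [-1.6, -0.2) ⇒ out

2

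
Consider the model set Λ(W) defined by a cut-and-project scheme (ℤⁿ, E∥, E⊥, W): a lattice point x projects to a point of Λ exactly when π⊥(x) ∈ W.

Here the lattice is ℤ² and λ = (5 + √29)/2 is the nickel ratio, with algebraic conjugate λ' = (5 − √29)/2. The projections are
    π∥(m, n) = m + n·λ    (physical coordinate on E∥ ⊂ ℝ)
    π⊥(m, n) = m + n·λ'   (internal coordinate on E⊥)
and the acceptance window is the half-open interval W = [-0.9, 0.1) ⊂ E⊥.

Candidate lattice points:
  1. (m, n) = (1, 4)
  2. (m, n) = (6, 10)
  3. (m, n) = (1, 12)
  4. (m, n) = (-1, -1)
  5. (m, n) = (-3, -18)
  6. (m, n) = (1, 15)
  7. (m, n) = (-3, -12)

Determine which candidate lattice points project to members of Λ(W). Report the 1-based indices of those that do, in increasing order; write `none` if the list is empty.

λ' = (5−√29)/2 ≈ -0.1926.
#1 (1,4): internal coord 1 + (4)·λ' = +0.2297; +0.2297 ∉ [-0.9, 0.1) → out
#2 (6,10): internal coord 6 + (10)·λ' = +4.0742; +4.0742 ∉ [-0.9, 0.1) → out
#3 (1,12): internal coord 1 + (12)·λ' = -1.3110; -1.3110 ∉ [-0.9, 0.1) → out
#4 (-1,-1): internal coord -1 + (-1)·λ' = -0.8074; -0.8074 ∈ [-0.9, 0.1) → IN Λ
#5 (-3,-18): internal coord -3 + (-18)·λ' = +0.4665; +0.4665 ∉ [-0.9, 0.1) → out
#6 (1,15): internal coord 1 + (15)·λ' = -1.8887; -1.8887 ∉ [-0.9, 0.1) → out
#7 (-3,-12): internal coord -3 + (-12)·λ' = -0.6890; -0.6890 ∈ [-0.9, 0.1) → IN Λ

4, 7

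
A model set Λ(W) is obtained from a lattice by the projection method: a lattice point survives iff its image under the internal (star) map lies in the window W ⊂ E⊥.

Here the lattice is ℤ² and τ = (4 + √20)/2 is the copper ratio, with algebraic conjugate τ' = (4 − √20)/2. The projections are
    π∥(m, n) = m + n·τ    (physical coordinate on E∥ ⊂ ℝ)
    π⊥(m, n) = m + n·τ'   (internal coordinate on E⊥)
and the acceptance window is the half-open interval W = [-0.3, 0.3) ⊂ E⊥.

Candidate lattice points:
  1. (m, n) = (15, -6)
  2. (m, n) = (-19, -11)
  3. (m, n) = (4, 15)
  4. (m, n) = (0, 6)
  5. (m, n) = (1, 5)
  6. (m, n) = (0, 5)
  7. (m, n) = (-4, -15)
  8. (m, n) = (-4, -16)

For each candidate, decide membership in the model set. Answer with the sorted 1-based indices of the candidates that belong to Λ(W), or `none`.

Compute τ' = (4−√20)/2 = -0.2361, so π⊥(m,n) = m -0.2361·n.
#1 (15,-6): internal coord 15 + (-6)·τ' = +16.4164; +16.4164 ∉ [-0.3, 0.3) → out
#2 (-19,-11): internal coord -19 + (-11)·τ' = -16.4033; -16.4033 ∉ [-0.3, 0.3) → out
#3 (4,15): internal coord 4 + (15)·τ' = +0.4590; +0.4590 ∉ [-0.3, 0.3) → out
#4 (0,6): internal coord 0 + (6)·τ' = -1.4164; -1.4164 ∉ [-0.3, 0.3) → out
#5 (1,5): internal coord 1 + (5)·τ' = -0.1803; -0.1803 ∈ [-0.3, 0.3) → IN Λ
#6 (0,5): internal coord 0 + (5)·τ' = -1.1803; -1.1803 ∉ [-0.3, 0.3) → out
#7 (-4,-15): internal coord -4 + (-15)·τ' = -0.4590; -0.4590 ∉ [-0.3, 0.3) → out
#8 (-4,-16): internal coord -4 + (-16)·τ' = -0.2229; -0.2229 ∈ [-0.3, 0.3) → IN Λ

5, 8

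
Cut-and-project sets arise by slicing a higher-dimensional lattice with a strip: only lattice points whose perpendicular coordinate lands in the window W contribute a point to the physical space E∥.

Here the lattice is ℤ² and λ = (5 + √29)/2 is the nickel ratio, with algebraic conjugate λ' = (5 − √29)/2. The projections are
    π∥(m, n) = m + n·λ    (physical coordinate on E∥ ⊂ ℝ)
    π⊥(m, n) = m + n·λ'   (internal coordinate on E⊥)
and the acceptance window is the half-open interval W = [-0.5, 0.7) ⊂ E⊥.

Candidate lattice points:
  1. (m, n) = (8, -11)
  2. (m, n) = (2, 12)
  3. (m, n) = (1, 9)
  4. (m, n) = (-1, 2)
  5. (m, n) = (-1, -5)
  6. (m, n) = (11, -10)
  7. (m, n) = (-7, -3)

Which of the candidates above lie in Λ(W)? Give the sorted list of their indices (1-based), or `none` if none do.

2, 5

Compute λ' = (5−√29)/2 = -0.192582, so π⊥(m,n) = m -0.192582·n.
candidate 1: (m,n)=(8,-11) → π∥ = 8-11·λ ≈ -49.118406, π⊥ = 8-11·λ' ≈ 10.118406 ∉ [-0.5, 0.7) ⇒ out
candidate 2: (m,n)=(2,12) → π∥ = 2+12·λ ≈ 64.310989, π⊥ = 2+12·λ' ≈ -0.310989 ∈ [-0.5, 0.7) ⇒ IN Λ
candidate 3: (m,n)=(1,9) → π∥ = 1+9·λ ≈ 47.733242, π⊥ = 1+9·λ' ≈ -0.733242 ∉ [-0.5, 0.7) ⇒ out
candidate 4: (m,n)=(-1,2) → π∥ = -1+2·λ ≈ 9.385165, π⊥ = -1+2·λ' ≈ -1.385165 ∉ [-0.5, 0.7) ⇒ out
candidate 5: (m,n)=(-1,-5) → π∥ = -1-5·λ ≈ -26.962912, π⊥ = -1-5·λ' ≈ -0.037088 ∈ [-0.5, 0.7) ⇒ IN Λ
candidate 6: (m,n)=(11,-10) → π∥ = 11-10·λ ≈ -40.925824, π⊥ = 11-10·λ' ≈ 12.925824 ∉ [-0.5, 0.7) ⇒ out
candidate 7: (m,n)=(-7,-3) → π∥ = -7-3·λ ≈ -22.577747, π⊥ = -7-3·λ' ≈ -6.422253 ∉ [-0.5, 0.7) ⇒ out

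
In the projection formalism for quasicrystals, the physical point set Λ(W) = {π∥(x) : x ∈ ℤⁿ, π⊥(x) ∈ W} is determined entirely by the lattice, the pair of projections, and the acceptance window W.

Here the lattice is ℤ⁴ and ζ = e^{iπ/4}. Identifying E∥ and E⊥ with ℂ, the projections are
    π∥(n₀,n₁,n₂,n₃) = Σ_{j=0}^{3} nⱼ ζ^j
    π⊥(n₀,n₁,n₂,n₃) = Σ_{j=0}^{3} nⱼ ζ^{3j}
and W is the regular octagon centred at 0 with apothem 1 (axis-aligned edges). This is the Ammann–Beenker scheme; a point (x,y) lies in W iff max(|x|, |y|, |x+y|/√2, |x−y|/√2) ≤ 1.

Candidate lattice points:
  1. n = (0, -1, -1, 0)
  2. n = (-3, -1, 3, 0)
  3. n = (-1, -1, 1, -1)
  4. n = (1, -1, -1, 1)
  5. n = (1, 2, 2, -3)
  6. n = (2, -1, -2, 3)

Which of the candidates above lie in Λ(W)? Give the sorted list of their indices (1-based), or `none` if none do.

1

Internal map: ζ^{3j} for j=0..3 gives (1,0), (−√2/2,√2/2), (0,−1), (√2/2,√2/2).
candidate 1: n = (0, -1, -1, 0) → π⊥ ≈ (+0.70711, +0.29289); max(|x|,|y|,|x±y|/√2) = 0.70711 ≤ 1 ⇒ ∈ W
candidate 2: n = (-3, -1, 3, 0) → π⊥ ≈ (-2.29289, -3.70711); max(|x|,|y|,|x±y|/√2) = 4.24264 > 1 ⇒ ∉ W
candidate 3: n = (-1, -1, 1, -1) → π⊥ ≈ (-1.00000, -2.41421); max(|x|,|y|,|x±y|/√2) = 2.41421 > 1 ⇒ ∉ W
candidate 4: n = (1, -1, -1, 1) → π⊥ ≈ (+2.41421, +1.00000); max(|x|,|y|,|x±y|/√2) = 2.41421 > 1 ⇒ ∉ W
candidate 5: n = (1, 2, 2, -3) → π⊥ ≈ (-2.53553, -2.70711); max(|x|,|y|,|x±y|/√2) = 3.70711 > 1 ⇒ ∉ W
candidate 6: n = (2, -1, -2, 3) → π⊥ ≈ (+4.82843, +3.41421); max(|x|,|y|,|x±y|/√2) = 5.82843 > 1 ⇒ ∉ W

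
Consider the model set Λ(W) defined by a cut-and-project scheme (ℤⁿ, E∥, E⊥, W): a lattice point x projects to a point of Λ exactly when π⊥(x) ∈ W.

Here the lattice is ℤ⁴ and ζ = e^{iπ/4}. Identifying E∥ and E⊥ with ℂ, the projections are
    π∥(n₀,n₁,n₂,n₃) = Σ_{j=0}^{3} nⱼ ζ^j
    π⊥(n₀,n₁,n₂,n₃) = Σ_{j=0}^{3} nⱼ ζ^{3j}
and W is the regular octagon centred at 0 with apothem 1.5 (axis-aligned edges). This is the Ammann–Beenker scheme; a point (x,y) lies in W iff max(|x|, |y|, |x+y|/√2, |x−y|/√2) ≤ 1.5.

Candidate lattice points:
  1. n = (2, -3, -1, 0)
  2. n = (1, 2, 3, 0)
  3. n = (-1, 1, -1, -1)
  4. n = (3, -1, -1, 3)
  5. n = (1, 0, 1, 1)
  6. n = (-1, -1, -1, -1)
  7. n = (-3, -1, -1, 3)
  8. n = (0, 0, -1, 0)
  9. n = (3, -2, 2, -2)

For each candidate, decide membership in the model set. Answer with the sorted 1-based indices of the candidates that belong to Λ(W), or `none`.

6, 8

With ζ = e^{iπ/4} the internal vectors are ζ^0,ζ^3,ζ^6,ζ^9.
candidate 1: n = (2, -3, -1, 0) → π⊥ ≈ (+4.121320, -1.121320); max(|x|,|y|,|x±y|/√2) = 4.121320 > 1.5 ⇒ ∉ W
candidate 2: n = (1, 2, 3, 0) → π⊥ ≈ (-0.414214, -1.585786); max(|x|,|y|,|x±y|/√2) = 1.585786 > 1.5 ⇒ ∉ W
candidate 3: n = (-1, 1, -1, -1) → π⊥ ≈ (-2.414214, +1.000000); max(|x|,|y|,|x±y|/√2) = 2.414214 > 1.5 ⇒ ∉ W
candidate 4: n = (3, -1, -1, 3) → π⊥ ≈ (+5.828427, +2.414214); max(|x|,|y|,|x±y|/√2) = 5.828427 > 1.5 ⇒ ∉ W
candidate 5: n = (1, 0, 1, 1) → π⊥ ≈ (+1.707107, -0.292893); max(|x|,|y|,|x±y|/√2) = 1.707107 > 1.5 ⇒ ∉ W
candidate 6: n = (-1, -1, -1, -1) → π⊥ ≈ (-1.000000, -0.414214); max(|x|,|y|,|x±y|/√2) = 1.000000 ≤ 1.5 ⇒ ∈ W
candidate 7: n = (-3, -1, -1, 3) → π⊥ ≈ (-0.171573, +2.414214); max(|x|,|y|,|x±y|/√2) = 2.414214 > 1.5 ⇒ ∉ W
candidate 8: n = (0, 0, -1, 0) → π⊥ ≈ (+0.000000, +1.000000); max(|x|,|y|,|x±y|/√2) = 1.000000 ≤ 1.5 ⇒ ∈ W
candidate 9: n = (3, -2, 2, -2) → π⊥ ≈ (+3.000000, -4.828427); max(|x|,|y|,|x±y|/√2) = 5.535534 > 1.5 ⇒ ∉ W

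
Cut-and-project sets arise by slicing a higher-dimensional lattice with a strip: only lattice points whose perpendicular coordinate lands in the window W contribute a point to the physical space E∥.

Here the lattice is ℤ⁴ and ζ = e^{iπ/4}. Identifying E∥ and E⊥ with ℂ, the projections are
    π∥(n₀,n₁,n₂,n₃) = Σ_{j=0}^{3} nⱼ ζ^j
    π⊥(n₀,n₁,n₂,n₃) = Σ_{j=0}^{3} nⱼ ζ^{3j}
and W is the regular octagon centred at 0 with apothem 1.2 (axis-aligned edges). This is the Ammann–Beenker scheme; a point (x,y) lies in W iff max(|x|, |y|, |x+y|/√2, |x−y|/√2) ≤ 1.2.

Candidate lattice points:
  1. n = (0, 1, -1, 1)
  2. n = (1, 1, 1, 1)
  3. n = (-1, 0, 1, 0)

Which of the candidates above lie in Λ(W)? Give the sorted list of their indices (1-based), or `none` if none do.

With ζ = e^{iπ/4} the internal vectors are ζ^0,ζ^3,ζ^6,ζ^9.
candidate 1: n = (0, 1, -1, 1) → π⊥ ≈ (+0.00000, +2.41421); max(|x|,|y|,|x±y|/√2) = 2.41421 > 1.2 ⇒ ∉ W
candidate 2: n = (1, 1, 1, 1) → π⊥ ≈ (+1.00000, +0.41421); max(|x|,|y|,|x±y|/√2) = 1.00000 ≤ 1.2 ⇒ ∈ W
candidate 3: n = (-1, 0, 1, 0) → π⊥ ≈ (-1.00000, -1.00000); max(|x|,|y|,|x±y|/√2) = 1.41421 > 1.2 ⇒ ∉ W

2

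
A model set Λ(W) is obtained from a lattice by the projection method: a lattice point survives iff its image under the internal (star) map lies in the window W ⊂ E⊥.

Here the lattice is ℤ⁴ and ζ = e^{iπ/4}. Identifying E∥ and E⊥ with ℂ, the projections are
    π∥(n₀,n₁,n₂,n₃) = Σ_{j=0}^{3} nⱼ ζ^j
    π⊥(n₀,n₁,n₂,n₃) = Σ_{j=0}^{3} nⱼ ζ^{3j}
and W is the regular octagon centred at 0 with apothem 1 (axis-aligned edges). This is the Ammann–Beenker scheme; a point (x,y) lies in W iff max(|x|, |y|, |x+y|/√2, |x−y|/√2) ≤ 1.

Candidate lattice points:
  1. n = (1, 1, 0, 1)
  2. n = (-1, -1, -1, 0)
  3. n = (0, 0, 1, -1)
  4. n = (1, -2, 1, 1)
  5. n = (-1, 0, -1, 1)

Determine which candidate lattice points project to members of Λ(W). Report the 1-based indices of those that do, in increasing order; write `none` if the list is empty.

2

π⊥(n) = n₀ + n₁ζ³ + n₂ζ⁶ + n₃ζ⁹ where ζ = e^{iπ/4}.
candidate 1: n = (1, 1, 0, 1) → π⊥ ≈ (+1.000000, +1.414214); max(|x|,|y|,|x±y|/√2) = 1.707107 > 1 ⇒ ∉ W
candidate 2: n = (-1, -1, -1, 0) → π⊥ ≈ (-0.292893, +0.292893); max(|x|,|y|,|x±y|/√2) = 0.414214 ≤ 1 ⇒ ∈ W
candidate 3: n = (0, 0, 1, -1) → π⊥ ≈ (-0.707107, -1.707107); max(|x|,|y|,|x±y|/√2) = 1.707107 > 1 ⇒ ∉ W
candidate 4: n = (1, -2, 1, 1) → π⊥ ≈ (+3.121320, -1.707107); max(|x|,|y|,|x±y|/√2) = 3.414214 > 1 ⇒ ∉ W
candidate 5: n = (-1, 0, -1, 1) → π⊥ ≈ (-0.292893, +1.707107); max(|x|,|y|,|x±y|/√2) = 1.707107 > 1 ⇒ ∉ W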